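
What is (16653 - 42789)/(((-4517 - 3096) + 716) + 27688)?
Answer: -26136/20791 ≈ -1.2571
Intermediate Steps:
(16653 - 42789)/(((-4517 - 3096) + 716) + 27688) = -26136/((-7613 + 716) + 27688) = -26136/(-6897 + 27688) = -26136/20791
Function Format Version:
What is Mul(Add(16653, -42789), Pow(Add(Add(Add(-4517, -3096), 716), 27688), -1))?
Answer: Rational(-26136, 20791) ≈ -1.2571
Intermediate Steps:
Mul(Add(16653, -42789), Pow(Add(Add(Add(-4517, -3096), 716), 27688), -1)) = Mul(-26136, Pow(Add(Add(-7613, 716), 27688), -1)) = Mul(-26136, Pow(Add(-6897, 27688), -1)) = Mul(-26136, Pow(20791, -1)) = Mul(-26136, Rational(1, 20791)) = Rational(-26136, 20791)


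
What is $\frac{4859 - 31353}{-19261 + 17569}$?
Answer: $\frac{13247}{846} \approx 15.658$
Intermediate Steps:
$\frac{4859 - 31353}{-19261 + 17569} = - \frac{26494}{-1692} = \left(-26494\right) \left(- \frac{1}{1692}\right) = \frac{13247}{846}$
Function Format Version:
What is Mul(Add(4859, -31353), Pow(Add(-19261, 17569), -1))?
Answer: Rational(13247, 846) ≈ 15.658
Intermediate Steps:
Mul(Add(4859, -31353), Pow(Add(-19261, 17569), -1)) = Mul(-26494, Pow(-1692, -1)) = Mul(-26494, Rational(-1, 1692)) = Rational(13247, 846)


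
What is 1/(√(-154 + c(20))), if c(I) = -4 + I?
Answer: -I*√138/138 ≈ -0.085126*I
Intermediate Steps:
1/(√(-154 + c(20))) = 1/(√(-154 + (-4 + 20))) = 1/(√(-154 + 16)) = 1/(√(-138)) = 1/(I*√138) = -I*√138/138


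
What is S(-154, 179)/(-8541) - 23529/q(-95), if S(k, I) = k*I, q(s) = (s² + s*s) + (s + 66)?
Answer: 98601899/51305787 ≈ 1.9218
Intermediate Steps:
q(s) = 66 + s + 2*s² (q(s) = (s² + s²) + (66 + s) = 2*s² + (66 + s) = 66 + s + 2*s²)
S(k, I) = I*k
S(-154, 179)/(-8541) - 23529/q(-95) = (179*(-154))/(-8541) - 23529/(66 - 95 + 2*(-95)²) = -27566*(-1/8541) - 23529/(66 - 95 + 2*9025) = 27566/8541 - 23529/(66 - 95 + 18050) = 27566/8541 - 23529/18021 = 27566/8541 - 23529*1/18021 = 27566/8541 - 7843/6007 = 98601899/51305787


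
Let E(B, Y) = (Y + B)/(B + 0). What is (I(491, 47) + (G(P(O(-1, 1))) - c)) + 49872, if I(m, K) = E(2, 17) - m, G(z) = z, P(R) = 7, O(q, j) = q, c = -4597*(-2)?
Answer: 80407/2 ≈ 40204.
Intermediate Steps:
E(B, Y) = (B + Y)/B
c = 9194
I(m, K) = 19/2 - m (I(m, K) = (2 + 17)/2 - m = (½)*19 - m = 19/2 - m)
(I(491, 47) + (G(P(O(-1, 1))) - c)) + 49872 = ((19/2 - 1*491) + (7 - 1*9194)) + 49872 = ((19/2 - 491) + (7 - 9194)) + 49872 = (-963/2 - 9187) + 49872 = -19337/2 + 49872 = 80407/2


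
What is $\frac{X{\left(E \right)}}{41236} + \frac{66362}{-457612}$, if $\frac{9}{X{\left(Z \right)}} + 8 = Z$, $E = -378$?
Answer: $- \frac{264073610815}{1820963533688} \approx -0.14502$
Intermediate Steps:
$X{\left(Z \right)} = \frac{9}{-8 + Z}$
$\frac{X{\left(E \right)}}{41236} + \frac{66362}{-457612} = \frac{9 \frac{1}{-8 - 378}}{41236} + \frac{66362}{-457612} = \frac{9}{-386} \cdot \frac{1}{41236} + 66362 \left(- \frac{1}{457612}\right) = 9 \left(- \frac{1}{386}\right) \frac{1}{41236} - \frac{33181}{228806} = \left(- \frac{9}{386}\right) \frac{1}{41236} - \frac{33181}{228806} = - \frac{9}{15917096} - \frac{33181}{228806} = - \frac{264073610815}{1820963533688}$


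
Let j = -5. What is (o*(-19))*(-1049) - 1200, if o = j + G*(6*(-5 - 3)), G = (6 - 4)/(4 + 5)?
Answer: -940357/3 ≈ -3.1345e+5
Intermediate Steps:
G = 2/9 ≈ 0.22222
o = -47/3 (o = -5 + 2*(6*(-5 - 3))/9 = -5 + 2*(6*(-8))/9 = -5 + (2/9)*(-48) = -5 - 32/3 = -47/3 ≈ -15.667)
(o*(-19))*(-1049) - 1200 = -47/3*(-19)*(-1049) - 1200 = (893/3)*(-1049) - 1200 = -936757/3 - 1200 = -940357/3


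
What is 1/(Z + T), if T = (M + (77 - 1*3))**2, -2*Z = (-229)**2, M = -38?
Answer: -2/49849 ≈ -4.0121e-5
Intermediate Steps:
Z = -52441/2 (Z = -1/2*(-229)**2 = -1/2*52441 = -52441/2 ≈ -26221.)
T = 1296 (T = (-38 + (77 - 1*3))**2 = (-38 + (77 - 3))**2 = (-38 + 74)**2 = 36**2 = 1296)
1/(Z + T) = 1/(-52441/2 + 1296) = 1/(-49849/2) = -2/49849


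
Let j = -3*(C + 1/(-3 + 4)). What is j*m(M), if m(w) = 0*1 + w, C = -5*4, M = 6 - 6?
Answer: 0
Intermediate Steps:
M = 0
C = -20
j = 57 (j = -3*(-20 + 1/(-3 + 4)) = -3*(-20 + 1/1) = -3*(-20 + 1) = -3*(-19) = 57)
m(w) = w (m(w) = 0 + w = w)
j*m(M) = 57*0 = 0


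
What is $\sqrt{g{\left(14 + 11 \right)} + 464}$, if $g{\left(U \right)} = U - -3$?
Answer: $2 \sqrt{123} \approx 22.181$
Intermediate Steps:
$g{\left(U \right)} = 3 + U$ ($g{\left(U \right)} = U + 3 = 3 + U$)
$\sqrt{g{\left(14 + 11 \right)} + 464} = \sqrt{\left(3 + \left(14 + 11\right)\right) + 464} = \sqrt{\left(3 + 25\right) + 464} = \sqrt{28 + 464} = \sqrt{492} = 2 \sqrt{123}$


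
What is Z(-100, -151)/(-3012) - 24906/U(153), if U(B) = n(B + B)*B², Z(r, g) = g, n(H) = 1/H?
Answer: -16667849/51204 ≈ -325.52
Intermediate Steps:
U(B) = B/2 (U(B) = B²/(B + B) = B²/((2*B)) = (1/(2*B))*B² = B/2)
Z(-100, -151)/(-3012) - 24906/U(153) = -151/(-3012) - 24906/((½)*153) = -151*(-1/3012) - 24906/153/2 = 151/3012 - 24906*2/153 = 151/3012 - 16604/51 = -16667849/51204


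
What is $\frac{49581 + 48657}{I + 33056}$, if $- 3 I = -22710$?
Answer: $\frac{16373}{6771} \approx 2.4181$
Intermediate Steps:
$I = 7570$ ($I = \left(- \frac{1}{3}\right) \left(-22710\right) = 7570$)
$\frac{49581 + 48657}{I + 33056} = \frac{49581 + 48657}{7570 + 33056} = \frac{98238}{40626} = 98238 \cdot \frac{1}{40626} = \frac{16373}{6771}$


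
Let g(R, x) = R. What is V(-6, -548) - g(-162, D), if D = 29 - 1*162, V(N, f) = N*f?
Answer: 3450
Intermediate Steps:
D = -133 (D = 29 - 162 = -133)
V(-6, -548) - g(-162, D) = -6*(-548) - 1*(-162) = 3288 + 162 = 3450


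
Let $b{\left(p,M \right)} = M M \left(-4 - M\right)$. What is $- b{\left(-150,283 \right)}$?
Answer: $22985543$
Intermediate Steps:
$b{\left(p,M \right)} = M^{2} \left(-4 - M\right)$
$- b{\left(-150,283 \right)} = - 283^{2} \left(-4 - 283\right) = - 80089 \left(-4 - 283\right) = - 80089 \left(-287\right) = \left(-1\right) \left(-22985543\right) = 22985543$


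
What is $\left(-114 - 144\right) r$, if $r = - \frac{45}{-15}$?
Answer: $-774$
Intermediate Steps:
$r = 3$ ($r = \left(-45\right) \left(- \frac{1}{15}\right) = 3$)
$\left(-114 - 144\right) r = \left(-114 - 144\right) 3 = \left(-258\right) 3 = -774$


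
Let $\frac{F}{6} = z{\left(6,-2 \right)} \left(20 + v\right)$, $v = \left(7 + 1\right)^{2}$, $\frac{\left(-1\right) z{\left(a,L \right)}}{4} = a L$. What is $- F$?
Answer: $-24192$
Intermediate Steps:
$z{\left(a,L \right)} = - 4 L a$ ($z{\left(a,L \right)} = - 4 a L = - 4 L a$)
$v = 64$ ($v = 8^{2} = 64$)
$F = 24192$ ($F = 6 \left(-4\right) \left(-2\right) 6 \left(20 + 64\right) = 6 \cdot 48 \cdot 84 = 6 \cdot 4032 = 24192$)
$- F = \left(-1\right) 24192 = -24192$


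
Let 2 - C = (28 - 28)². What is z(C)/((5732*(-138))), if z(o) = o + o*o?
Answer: -1/131836 ≈ -7.5852e-6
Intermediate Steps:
C = 2 (C = 2 - (28 - 28)² = 2 - 1*0² = 2 - 1*0 = 2 + 0 = 2)
z(o) = o + o²
z(C)/((5732*(-138))) = (2*(1 + 2))/((5732*(-138))) = (2*3)/(-791016) = 6*(-1/791016) = -1/131836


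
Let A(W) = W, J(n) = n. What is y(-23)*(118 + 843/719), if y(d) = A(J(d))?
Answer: -1970755/719 ≈ -2741.0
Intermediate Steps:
y(d) = d
y(-23)*(118 + 843/719) = -23*(118 + 843/719) = -23*85685/719 = -1970755/719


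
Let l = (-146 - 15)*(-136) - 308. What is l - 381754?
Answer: -360166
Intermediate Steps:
l = 21588 (l = -161*(-136) - 308 = 21896 - 308 = 21588)
l - 381754 = 21588 - 381754 = -360166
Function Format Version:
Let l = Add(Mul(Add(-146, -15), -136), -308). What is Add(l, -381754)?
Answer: -360166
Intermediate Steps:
l = 21588 (l = Add(Mul(-161, -136), -308) = Add(21896, -308) = 21588)
Add(l, -381754) = Add(21588, -381754) = -360166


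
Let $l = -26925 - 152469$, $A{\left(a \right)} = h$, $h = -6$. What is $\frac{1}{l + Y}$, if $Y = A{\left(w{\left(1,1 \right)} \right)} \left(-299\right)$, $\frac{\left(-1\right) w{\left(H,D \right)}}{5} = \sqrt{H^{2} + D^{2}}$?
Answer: $- \frac{1}{177600} \approx -5.6306 \cdot 10^{-6}$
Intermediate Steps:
$w{\left(H,D \right)} = - 5 \sqrt{D^{2} + H^{2}}$ ($w{\left(H,D \right)} = - 5 \sqrt{H^{2} + D^{2}} = - 5 \sqrt{D^{2} + H^{2}}$)
$A{\left(a \right)} = -6$
$Y = 1794$ ($Y = \left(-6\right) \left(-299\right) = 1794$)
$l = -179394$
$\frac{1}{l + Y} = \frac{1}{-179394 + 1794} = \frac{1}{-177600} = - \frac{1}{177600}$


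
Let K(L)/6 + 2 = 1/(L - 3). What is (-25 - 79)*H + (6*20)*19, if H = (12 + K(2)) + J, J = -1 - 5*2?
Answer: 4048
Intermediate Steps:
K(L) = -12 + 6/(-3 + L) (K(L) = -12 + 6/(L - 3) = -12 + 6/(-3 + L))
J = -11 (J = -1 - 10 = -11)
H = -17 (H = (12 + 6*(7 - 2*2)/(-3 + 2)) - 11 = (12 + 6*(7 - 4)/(-1)) - 11 = (12 + 6*(-1)*3) - 11 = (12 - 18) - 11 = -6 - 11 = -17)
(-25 - 79)*H + (6*20)*19 = (-25 - 79)*(-17) + (6*20)*19 = -104*(-17) + 120*19 = 1768 + 2280 = 4048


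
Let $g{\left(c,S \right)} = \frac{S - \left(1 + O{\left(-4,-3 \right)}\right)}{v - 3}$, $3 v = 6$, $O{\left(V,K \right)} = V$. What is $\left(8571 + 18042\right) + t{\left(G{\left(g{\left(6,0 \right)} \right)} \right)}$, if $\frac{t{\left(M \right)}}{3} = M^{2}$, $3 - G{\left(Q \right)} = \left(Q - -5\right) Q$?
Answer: $26856$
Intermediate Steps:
$v = 2$ ($v = \frac{1}{3} \cdot 6 = 2$)
$g{\left(c,S \right)} = -3 - S$ ($g{\left(c,S \right)} = \frac{S - -3}{2 - 3} = \frac{S + \left(-1 + 4\right)}{-1} = \left(S + 3\right) \left(-1\right) = \left(3 + S\right) \left(-1\right) = -3 - S$)
$G{\left(Q \right)} = 3 - Q \left(5 + Q\right)$ ($G{\left(Q \right)} = 3 - \left(Q - -5\right) Q = 3 - \left(Q + 5\right) Q = 3 - \left(5 + Q\right) Q = 3 - Q \left(5 + Q\right)$)
$t{\left(M \right)} = 3 M^{2}$
$\left(8571 + 18042\right) + t{\left(G{\left(g{\left(6,0 \right)} \right)} \right)} = \left(8571 + 18042\right) + 3 \left(3 - \left(-3 - 0\right)^{2} - 5 \left(-3 - 0\right)\right)^{2} = 26613 + 3 \left(3 - \left(-3 + 0\right)^{2} - 5 \left(-3 + 0\right)\right)^{2} = 26613 + 3 \left(3 - \left(-3\right)^{2} - -15\right)^{2} = 26613 + 3 \left(3 - 9 + 15\right)^{2} = 26613 + 3 \cdot 9^{2} = 26613 + 3 \cdot 81 = 26613 + 243 = 26856$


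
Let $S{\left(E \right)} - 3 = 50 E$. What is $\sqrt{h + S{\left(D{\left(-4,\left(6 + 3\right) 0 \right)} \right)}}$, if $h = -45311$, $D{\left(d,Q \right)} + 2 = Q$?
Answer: $4 i \sqrt{2838} \approx 213.09 i$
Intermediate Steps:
$D{\left(d,Q \right)} = -2 + Q$
$S{\left(E \right)} = 3 + 50 E$
$\sqrt{h + S{\left(D{\left(-4,\left(6 + 3\right) 0 \right)} \right)}} = \sqrt{-45311 + \left(3 + 50 \left(-2 + \left(6 + 3\right) 0\right)\right)} = \sqrt{-45311 + \left(3 + 50 \left(-2 + 9 \cdot 0\right)\right)} = \sqrt{-45311 + \left(3 + 50 \left(-2 + 0\right)\right)} = \sqrt{-45311 + \left(3 + 50 \left(-2\right)\right)} = \sqrt{-45311 + \left(3 - 100\right)} = \sqrt{-45311 - 97} = \sqrt{-45408} = 4 i \sqrt{2838}$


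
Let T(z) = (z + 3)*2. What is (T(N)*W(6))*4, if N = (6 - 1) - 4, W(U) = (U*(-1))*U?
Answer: -1152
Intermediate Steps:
W(U) = -U**2 (W(U) = (-U)*U = -U**2)
N = 1 (N = 5 - 4 = 1)
T(z) = 6 + 2*z (T(z) = (3 + z)*2 = 6 + 2*z)
(T(N)*W(6))*4 = ((6 + 2*1)*(-1*6**2))*4 = ((6 + 2)*(-1*36))*4 = (8*(-36))*4 = -288*4 = -1152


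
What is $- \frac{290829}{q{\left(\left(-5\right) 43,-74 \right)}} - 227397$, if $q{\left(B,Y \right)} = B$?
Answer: $- \frac{48599526}{215} \approx -2.2604 \cdot 10^{5}$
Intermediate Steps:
$- \frac{290829}{q{\left(\left(-5\right) 43,-74 \right)}} - 227397 = - \frac{290829}{\left(-5\right) 43} - 227397 = - \frac{290829}{-215} - 227397 = \left(-290829\right) \left(- \frac{1}{215}\right) - 227397 = \frac{290829}{215} - 227397 = - \frac{48599526}{215}$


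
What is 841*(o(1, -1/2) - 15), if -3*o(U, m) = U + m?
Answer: -76531/6 ≈ -12755.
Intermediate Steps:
o(U, m) = -U/3 - m/3 (o(U, m) = -(U + m)/3 = -U/3 - m/3)
841*(o(1, -1/2) - 15) = 841*((-⅓*1 - (-1)/(3*2)) - 15) = 841*((-⅓ - (-1)/(3*2)) - 15) = 841*((-⅓ - ⅓*(-½)) - 15) = 841*((-⅓ + ⅙) - 15) = 841*(-⅙ - 15) = 841*(-91/6) = -76531/6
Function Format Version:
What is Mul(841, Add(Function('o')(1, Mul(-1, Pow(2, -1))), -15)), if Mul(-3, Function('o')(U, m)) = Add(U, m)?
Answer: Rational(-76531, 6) ≈ -12755.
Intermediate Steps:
Function('o')(U, m) = Add(Mul(Rational(-1, 3), U), Mul(Rational(-1, 3), m)) (Function('o')(U, m) = Mul(Rational(-1, 3), Add(U, m)) = Add(Mul(Rational(-1, 3), U), Mul(Rational(-1, 3), m)))
Mul(841, Add(Function('o')(1, Mul(-1, Pow(2, -1))), -15)) = Mul(841, Add(Add(Mul(Rational(-1, 3), 1), Mul(Rational(-1, 3), Mul(-1, Pow(2, -1)))), -15)) = Mul(841, Add(Add(Rational(-1, 3), Mul(Rational(-1, 3), Mul(-1, Rational(1, 2)))), -15)) = Mul(841, Add(Add(Rational(-1, 3), Mul(Rational(-1, 3), Rational(-1, 2))), -15)) = Mul(841, Add(Add(Rational(-1, 3), Rational(1, 6)), -15)) = Mul(841, Add(Rational(-1, 6), -15)) = Mul(841, Rational(-91, 6)) = Rational(-76531, 6)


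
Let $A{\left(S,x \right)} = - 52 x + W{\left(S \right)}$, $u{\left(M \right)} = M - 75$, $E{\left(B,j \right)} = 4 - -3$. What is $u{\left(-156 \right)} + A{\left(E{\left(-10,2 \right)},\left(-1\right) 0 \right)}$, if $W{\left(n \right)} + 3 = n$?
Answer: $-227$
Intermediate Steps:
$E{\left(B,j \right)} = 7$ ($E{\left(B,j \right)} = 4 + 3 = 7$)
$u{\left(M \right)} = -75 + M$ ($u{\left(M \right)} = M - 75 = -75 + M$)
$W{\left(n \right)} = -3 + n$
$A{\left(S,x \right)} = -3 + S - 52 x$ ($A{\left(S,x \right)} = - 52 x + \left(-3 + S\right) = -3 + S - 52 x$)
$u{\left(-156 \right)} + A{\left(E{\left(-10,2 \right)},\left(-1\right) 0 \right)} = \left(-75 - 156\right) - \left(-4 + 52 \left(-1\right) 0\right) = -231 - -4 = -231 + \left(-3 + 7 + 0\right) = -231 + 4 = -227$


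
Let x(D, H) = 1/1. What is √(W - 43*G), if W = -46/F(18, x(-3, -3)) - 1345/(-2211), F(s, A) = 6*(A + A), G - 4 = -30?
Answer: √21798403770/4422 ≈ 33.388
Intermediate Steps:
G = -26 (G = 4 - 30 = -26)
x(D, H) = 1
F(s, A) = 12*A (F(s, A) = 6*(2*A) = 12*A)
W = -14261/4422 (W = -46/(12*1) - 1345/(-2211) = -46/12 - 1345*(-1/2211) = -46*1/12 + 1345/2211 = -23/6 + 1345/2211 = -14261/4422 ≈ -3.2250)
√(W - 43*G) = √(-14261/4422 - 43*(-26)) = √(-14261/4422 + 1118) = √(4929535/4422) = √21798403770/4422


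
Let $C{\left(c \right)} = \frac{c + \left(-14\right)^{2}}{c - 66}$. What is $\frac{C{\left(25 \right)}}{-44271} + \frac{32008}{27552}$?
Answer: $\frac{59048945}{50823108} \approx 1.1619$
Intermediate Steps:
$C{\left(c \right)} = \frac{196 + c}{-66 + c}$ ($C{\left(c \right)} = \frac{c + 196}{-66 + c} = \frac{196 + c}{-66 + c}$)
$\frac{C{\left(25 \right)}}{-44271} + \frac{32008}{27552} = \frac{\frac{1}{-66 + 25} \left(196 + 25\right)}{-44271} + \frac{32008}{27552} = \frac{1}{-41} \cdot 221 \left(- \frac{1}{44271}\right) + 32008 \cdot \frac{1}{27552} = \left(- \frac{1}{41}\right) 221 \left(- \frac{1}{44271}\right) + \frac{4001}{3444} = \left(- \frac{221}{41}\right) \left(- \frac{1}{44271}\right) + \frac{4001}{3444} = \frac{221}{1815111} + \frac{4001}{3444} = \frac{59048945}{50823108}$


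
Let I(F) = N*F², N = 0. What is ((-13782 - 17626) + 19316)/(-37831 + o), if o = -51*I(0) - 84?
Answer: 12092/37915 ≈ 0.31892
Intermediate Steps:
I(F) = 0 (I(F) = 0*F² = 0)
o = -84 (o = -51*0 - 84 = 0 - 84 = -84)
((-13782 - 17626) + 19316)/(-37831 + o) = ((-13782 - 17626) + 19316)/(-37831 - 84) = (-31408 + 19316)/(-37915) = -12092*(-1/37915) = 12092/37915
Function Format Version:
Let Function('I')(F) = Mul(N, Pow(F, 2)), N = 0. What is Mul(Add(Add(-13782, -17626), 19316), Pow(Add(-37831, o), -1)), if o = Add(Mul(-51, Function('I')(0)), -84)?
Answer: Rational(12092, 37915) ≈ 0.31892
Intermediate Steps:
Function('I')(F) = 0 (Function('I')(F) = Mul(0, Pow(F, 2)) = 0)
o = -84 (o = Add(Mul(-51, 0), -84) = Add(0, -84) = -84)
Mul(Add(Add(-13782, -17626), 19316), Pow(Add(-37831, o), -1)) = Mul(Add(Add(-13782, -17626), 19316), Pow(Add(-37831, -84), -1)) = Mul(Add(-31408, 19316), Pow(-37915, -1)) = Mul(-12092, Rational(-1, 37915)) = Rational(12092, 37915)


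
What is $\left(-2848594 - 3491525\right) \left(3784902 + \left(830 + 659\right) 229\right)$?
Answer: $-26158589200077$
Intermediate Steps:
$\left(-2848594 - 3491525\right) \left(3784902 + \left(830 + 659\right) 229\right) = - 6340119 \left(3784902 + 1489 \cdot 229\right) = - 6340119 \left(3784902 + 340981\right) = \left(-6340119\right) 4125883 = -26158589200077$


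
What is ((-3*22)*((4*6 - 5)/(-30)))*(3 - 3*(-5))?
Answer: 3762/5 ≈ 752.40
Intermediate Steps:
((-3*22)*((4*6 - 5)/(-30)))*(3 - 3*(-5)) = (-66*(24 - 5)*(-1)/30)*(3 + 15) = -1254*(-1)/30*18 = -66*(-19/30)*18 = (209/5)*18 = 3762/5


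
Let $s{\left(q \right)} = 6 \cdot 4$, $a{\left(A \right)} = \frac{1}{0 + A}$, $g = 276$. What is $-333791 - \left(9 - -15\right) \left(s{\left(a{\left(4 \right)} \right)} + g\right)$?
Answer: $-340991$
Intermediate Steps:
$a{\left(A \right)} = \frac{1}{A}$
$s{\left(q \right)} = 24$
$-333791 - \left(9 - -15\right) \left(s{\left(a{\left(4 \right)} \right)} + g\right) = -333791 - \left(9 - -15\right) \left(24 + 276\right) = -333791 - \left(9 + 15\right) 300 = -333791 - 24 \cdot 300 = -333791 - 7200 = -340991$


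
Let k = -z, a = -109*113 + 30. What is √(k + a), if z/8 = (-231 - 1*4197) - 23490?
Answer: √211057 ≈ 459.41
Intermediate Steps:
z = -223344 (z = 8*((-231 - 1*4197) - 23490) = 8*((-231 - 4197) - 23490) = 8*(-4428 - 23490) = 8*(-27918) = -223344)
a = -12287 (a = -12317 + 30 = -12287)
k = 223344 (k = -1*(-223344) = 223344)
√(k + a) = √(223344 - 12287) = √211057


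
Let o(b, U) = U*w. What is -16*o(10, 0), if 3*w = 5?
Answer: 0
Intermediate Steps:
w = 5/3 (w = (⅓)*5 = 5/3 ≈ 1.6667)
o(b, U) = 5*U/3 (o(b, U) = U*(5/3) = 5*U/3)
-16*o(10, 0) = -80*0/3 = -16*0 = 0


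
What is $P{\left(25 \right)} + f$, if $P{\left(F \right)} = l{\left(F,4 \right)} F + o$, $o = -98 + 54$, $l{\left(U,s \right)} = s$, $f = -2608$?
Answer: $-2552$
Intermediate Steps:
$o = -44$
$P{\left(F \right)} = -44 + 4 F$ ($P{\left(F \right)} = 4 F - 44 = -44 + 4 F$)
$P{\left(25 \right)} + f = \left(-44 + 4 \cdot 25\right) - 2608 = \left(-44 + 100\right) - 2608 = 56 - 2608 = -2552$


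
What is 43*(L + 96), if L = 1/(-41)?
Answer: 169205/41 ≈ 4127.0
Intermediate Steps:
L = -1/41 ≈ -0.024390
43*(L + 96) = 43*(-1/41 + 96) = 43*(3935/41) = 169205/41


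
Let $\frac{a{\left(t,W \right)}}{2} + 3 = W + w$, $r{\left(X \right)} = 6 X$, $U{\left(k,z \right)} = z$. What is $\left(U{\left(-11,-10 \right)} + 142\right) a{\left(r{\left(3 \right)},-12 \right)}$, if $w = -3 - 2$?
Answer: $-5280$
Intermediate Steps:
$w = -5$ ($w = -3 - 2 = -5$)
$a{\left(t,W \right)} = -16 + 2 W$ ($a{\left(t,W \right)} = -6 + 2 \left(W - 5\right) = -6 + 2 \left(-5 + W\right) = -6 + \left(-10 + 2 W\right) = -16 + 2 W$)
$\left(U{\left(-11,-10 \right)} + 142\right) a{\left(r{\left(3 \right)},-12 \right)} = \left(-10 + 142\right) \left(-16 + 2 \left(-12\right)\right) = 132 \left(-16 - 24\right) = 132 \left(-40\right) = -5280$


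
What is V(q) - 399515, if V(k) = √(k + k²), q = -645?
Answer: -399515 + 2*√103845 ≈ -3.9887e+5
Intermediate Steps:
V(q) - 399515 = √(-645*(1 - 645)) - 399515 = √(-645*(-644)) - 399515 = √415380 - 399515 = 2*√103845 - 399515 = -399515 + 2*√103845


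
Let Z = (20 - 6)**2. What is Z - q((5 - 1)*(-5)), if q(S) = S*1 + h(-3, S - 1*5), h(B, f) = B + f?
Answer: 244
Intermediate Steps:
Z = 196 (Z = 14**2 = 196)
q(S) = -8 + 2*S (q(S) = S*1 + (-3 + (S - 1*5)) = S + (-3 + (S - 5)) = S + (-3 + (-5 + S)) = S + (-8 + S) = -8 + 2*S)
Z - q((5 - 1)*(-5)) = 196 - (-8 + 2*((5 - 1)*(-5))) = 196 - (-8 + 2*(4*(-5))) = 196 - (-8 + 2*(-20)) = 196 - (-8 - 40) = 196 - 1*(-48) = 196 + 48 = 244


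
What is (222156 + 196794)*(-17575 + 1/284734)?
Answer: -55171305540225/7493 ≈ -7.3630e+9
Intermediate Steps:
(222156 + 196794)*(-17575 + 1/284734) = 418950*(-17575 + 1/284734) = 418950*(-5004200049/284734) = -55171305540225/7493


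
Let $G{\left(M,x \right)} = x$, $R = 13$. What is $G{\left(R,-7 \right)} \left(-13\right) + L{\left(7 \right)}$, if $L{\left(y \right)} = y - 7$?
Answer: $91$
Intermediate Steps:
$L{\left(y \right)} = -7 + y$
$G{\left(R,-7 \right)} \left(-13\right) + L{\left(7 \right)} = \left(-7\right) \left(-13\right) + \left(-7 + 7\right) = 91 + 0 = 91$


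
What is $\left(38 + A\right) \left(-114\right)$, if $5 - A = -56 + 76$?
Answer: $-2622$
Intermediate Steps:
$A = -15$ ($A = 5 - \left(-56 + 76\right) = 5 - 20 = -15$)
$\left(38 + A\right) \left(-114\right) = \left(38 - 15\right) \left(-114\right) = 23 \left(-114\right) = -2622$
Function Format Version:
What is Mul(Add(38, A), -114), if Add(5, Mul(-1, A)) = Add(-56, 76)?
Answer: -2622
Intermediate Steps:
A = -15 (A = Add(5, Mul(-1, Add(-56, 76))) = Add(5, Mul(-1, 20)) = Add(5, -20) = -15)
Mul(Add(38, A), -114) = Mul(Add(38, -15), -114) = Mul(23, -114) = -2622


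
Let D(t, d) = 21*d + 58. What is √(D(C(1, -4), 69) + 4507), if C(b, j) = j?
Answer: √6014 ≈ 77.550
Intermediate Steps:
D(t, d) = 58 + 21*d
√(D(C(1, -4), 69) + 4507) = √((58 + 21*69) + 4507) = √((58 + 1449) + 4507) = √(1507 + 4507) = √6014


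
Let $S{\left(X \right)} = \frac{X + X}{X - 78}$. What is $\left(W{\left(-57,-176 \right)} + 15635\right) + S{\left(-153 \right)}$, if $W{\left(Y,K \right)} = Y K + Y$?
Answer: $\frac{1972072}{77} \approx 25611.0$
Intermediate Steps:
$S{\left(X \right)} = \frac{2 X}{-78 + X}$
$W{\left(Y,K \right)} = Y + K Y$ ($W{\left(Y,K \right)} = K Y + Y = Y + K Y$)
$\left(W{\left(-57,-176 \right)} + 15635\right) + S{\left(-153 \right)} = \left(- 57 \left(1 - 176\right) + 15635\right) + 2 \left(-153\right) \frac{1}{-78 - 153} = \left(\left(-57\right) \left(-175\right) + 15635\right) + 2 \left(-153\right) \frac{1}{-231} = \left(9975 + 15635\right) + 2 \left(-153\right) \left(- \frac{1}{231}\right) = 25610 + \frac{102}{77} = \frac{1972072}{77}$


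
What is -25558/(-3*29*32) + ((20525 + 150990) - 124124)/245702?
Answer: 1602897065/171008592 ≈ 9.3732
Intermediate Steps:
-25558/(-3*29*32) + ((20525 + 150990) - 124124)/245702 = -25558/((-87*32)) + (171515 - 124124)*(1/245702) = -25558/(-2784) + 47391*(1/245702) = -25558*(-1/2784) + 47391/245702 = 12779/1392 + 47391/245702 = 1602897065/171008592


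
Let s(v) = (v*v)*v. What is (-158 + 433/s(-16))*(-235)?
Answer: 152186235/4096 ≈ 37155.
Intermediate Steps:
s(v) = v³ (s(v) = v²*v = v³)
(-158 + 433/s(-16))*(-235) = (-158 + 433/((-16)³))*(-235) = (-158 + 433/(-4096))*(-235) = (-158 + 433*(-1/4096))*(-235) = (-158 - 433/4096)*(-235) = -647601/4096*(-235) = 152186235/4096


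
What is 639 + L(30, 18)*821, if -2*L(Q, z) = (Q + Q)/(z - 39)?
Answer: 12683/7 ≈ 1811.9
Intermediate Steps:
L(Q, z) = -Q/(-39 + z) (L(Q, z) = -(Q + Q)/(2*(z - 39)) = -2*Q/(2*(-39 + z)) = -Q/(-39 + z))
639 + L(30, 18)*821 = 639 - 1*30/(-39 + 18)*821 = 639 - 1*30/(-21)*821 = 639 - 1*30*(-1/21)*821 = 639 + (10/7)*821 = 639 + 8210/7 = 12683/7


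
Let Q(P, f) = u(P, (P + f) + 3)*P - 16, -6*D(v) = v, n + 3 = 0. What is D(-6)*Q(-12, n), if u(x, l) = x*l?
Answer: -1744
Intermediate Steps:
n = -3 (n = -3 + 0 = -3)
u(x, l) = l*x
D(v) = -v/6
Q(P, f) = -16 + P²*(3 + P + f) (Q(P, f) = (((P + f) + 3)*P)*P - 16 = ((3 + P + f)*P)*P - 16 = (P*(3 + P + f))*P - 16 = P²*(3 + P + f) - 16 = -16 + P²*(3 + P + f))
D(-6)*Q(-12, n) = (-⅙*(-6))*(-16 + (-12)²*(3 - 12 - 3)) = 1*(-16 + 144*(-12)) = 1*(-16 - 1728) = 1*(-1744) = -1744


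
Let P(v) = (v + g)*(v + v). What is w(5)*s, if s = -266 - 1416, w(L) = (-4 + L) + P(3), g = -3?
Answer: -1682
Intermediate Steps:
P(v) = 2*v*(-3 + v) (P(v) = (v - 3)*(v + v) = (-3 + v)*(2*v) = 2*v*(-3 + v))
w(L) = -4 + L (w(L) = (-4 + L) + 2*3*(-3 + 3) = (-4 + L) + 2*3*0 = (-4 + L) + 0 = -4 + L)
s = -1682
w(5)*s = (-4 + 5)*(-1682) = 1*(-1682) = -1682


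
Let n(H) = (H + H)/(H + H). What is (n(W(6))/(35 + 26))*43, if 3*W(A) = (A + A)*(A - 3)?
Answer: 43/61 ≈ 0.70492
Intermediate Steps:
W(A) = 2*A*(-3 + A)/3 (W(A) = ((A + A)*(A - 3))/3 = ((2*A)*(-3 + A))/3 = (2*A*(-3 + A))/3 = 2*A*(-3 + A)/3)
n(H) = 1 (n(H) = (2*H)/((2*H)) = (2*H)*(1/(2*H)) = 1)
(n(W(6))/(35 + 26))*43 = (1/(35 + 26))*43 = (1/61)*43 = 43/61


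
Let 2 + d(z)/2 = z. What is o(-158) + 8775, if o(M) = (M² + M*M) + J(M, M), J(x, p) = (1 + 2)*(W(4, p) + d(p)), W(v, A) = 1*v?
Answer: 57755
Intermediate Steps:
d(z) = -4 + 2*z
W(v, A) = v
J(x, p) = 6*p (J(x, p) = (1 + 2)*(4 + (-4 + 2*p)) = 3*(2*p) = 6*p)
o(M) = 2*M² + 6*M (o(M) = (M² + M*M) + 6*M = (M² + M²) + 6*M = 2*M² + 6*M)
o(-158) + 8775 = 2*(-158)*(3 - 158) + 8775 = 2*(-158)*(-155) + 8775 = 48980 + 8775 = 57755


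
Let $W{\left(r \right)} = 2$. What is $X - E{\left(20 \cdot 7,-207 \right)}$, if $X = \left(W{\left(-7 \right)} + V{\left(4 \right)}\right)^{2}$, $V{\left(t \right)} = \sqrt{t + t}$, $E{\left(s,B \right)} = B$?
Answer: $219 + 8 \sqrt{2} \approx 230.31$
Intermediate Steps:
$V{\left(t \right)} = \sqrt{2} \sqrt{t}$ ($V{\left(t \right)} = \sqrt{2 t} = \sqrt{2} \sqrt{t}$)
$X = \left(2 + 2 \sqrt{2}\right)^{2}$ ($X = \left(2 + \sqrt{2} \sqrt{4}\right)^{2} = \left(2 + \sqrt{2} \cdot 2\right)^{2} = \left(2 + 2 \sqrt{2}\right)^{2} \approx 23.314$)
$X - E{\left(20 \cdot 7,-207 \right)} = \left(12 + 8 \sqrt{2}\right) - -207 = \left(12 + 8 \sqrt{2}\right) + 207 = 219 + 8 \sqrt{2}$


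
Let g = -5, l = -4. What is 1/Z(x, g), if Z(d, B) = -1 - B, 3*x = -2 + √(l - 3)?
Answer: ¼ ≈ 0.25000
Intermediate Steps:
x = -⅔ + I*√7/3 (x = (-2 + √(-4 - 3))/3 = (-2 + √(-7))/3 = (-2 + I*√7)/3 = -⅔ + I*√7/3 ≈ -0.66667 + 0.88192*I)
1/Z(x, g) = 1/(-1 - 1*(-5)) = 1/(-1 + 5) = 1/4 = ¼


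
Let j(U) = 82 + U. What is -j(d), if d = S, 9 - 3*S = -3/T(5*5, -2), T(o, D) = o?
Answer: -2126/25 ≈ -85.040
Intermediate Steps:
S = 76/25 (S = 3 - (-1)/(5*5) = 3 - (-1)/25 = 3 - ⅓*(-3/25) = 3 + 1/25 = 76/25 ≈ 3.0400)
d = 76/25 ≈ 3.0400
-j(d) = -(82 + 76/25) = -1*2126/25 = -2126/25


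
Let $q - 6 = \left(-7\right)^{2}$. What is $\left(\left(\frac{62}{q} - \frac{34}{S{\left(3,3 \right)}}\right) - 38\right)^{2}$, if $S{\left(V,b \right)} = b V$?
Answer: $\frac{404894884}{245025} \approx 1652.5$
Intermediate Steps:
$q = 55$ ($q = 6 + \left(-7\right)^{2} = 6 + 49 = 55$)
$S{\left(V,b \right)} = V b$
$\left(\left(\frac{62}{q} - \frac{34}{S{\left(3,3 \right)}}\right) - 38\right)^{2} = \left(\left(\frac{62}{55} - \frac{34}{3 \cdot 3}\right) - 38\right)^{2} = \left(\left(62 \cdot \frac{1}{55} - \frac{34}{9}\right) - 38\right)^{2} = \left(\left(\frac{62}{55} - \frac{34}{9}\right) - 38\right)^{2} = \left(- \frac{1312}{495} - 38\right)^{2} = \left(- \frac{20122}{495}\right)^{2} = \frac{404894884}{245025}$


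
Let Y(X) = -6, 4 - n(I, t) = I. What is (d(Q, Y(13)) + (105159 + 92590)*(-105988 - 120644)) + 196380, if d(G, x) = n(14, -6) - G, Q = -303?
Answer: -44816054695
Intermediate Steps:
n(I, t) = 4 - I
d(G, x) = -10 - G (d(G, x) = (4 - 1*14) - G = (4 - 14) - G = -10 - G)
(d(Q, Y(13)) + (105159 + 92590)*(-105988 - 120644)) + 196380 = ((-10 - 1*(-303)) + (105159 + 92590)*(-105988 - 120644)) + 196380 = ((-10 + 303) + 197749*(-226632)) + 196380 = (293 - 44816251368) + 196380 = -44816251075 + 196380 = -44816054695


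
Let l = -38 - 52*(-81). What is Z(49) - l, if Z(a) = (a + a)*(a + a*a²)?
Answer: 11530230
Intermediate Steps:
Z(a) = 2*a*(a + a³) (Z(a) = (2*a)*(a + a³) = 2*a*(a + a³))
l = 4174 (l = -38 + 4212 = 4174)
Z(49) - l = 2*49²*(1 + 49²) - 1*4174 = 2*2401*(1 + 2401) - 4174 = 2*2401*2402 - 4174 = 11534404 - 4174 = 11530230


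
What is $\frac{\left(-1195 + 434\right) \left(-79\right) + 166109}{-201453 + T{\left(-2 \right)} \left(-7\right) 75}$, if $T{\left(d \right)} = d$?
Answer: $- \frac{226228}{200403} \approx -1.1289$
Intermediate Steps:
$\frac{\left(-1195 + 434\right) \left(-79\right) + 166109}{-201453 + T{\left(-2 \right)} \left(-7\right) 75} = \frac{\left(-1195 + 434\right) \left(-79\right) + 166109}{-201453 + \left(-2\right) \left(-7\right) 75} = \frac{\left(-761\right) \left(-79\right) + 166109}{-201453 + 14 \cdot 75} = \frac{60119 + 166109}{-201453 + 1050} = \frac{226228}{-200403} = 226228 \left(- \frac{1}{200403}\right) = - \frac{226228}{200403}$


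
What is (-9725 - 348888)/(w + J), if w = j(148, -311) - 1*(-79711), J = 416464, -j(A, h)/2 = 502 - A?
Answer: -358613/495467 ≈ -0.72379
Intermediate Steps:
j(A, h) = -1004 + 2*A (j(A, h) = -2*(502 - A) = -1004 + 2*A)
w = 79003 (w = (-1004 + 2*148) - 1*(-79711) = (-1004 + 296) + 79711 = -708 + 79711 = 79003)
(-9725 - 348888)/(w + J) = (-9725 - 348888)/(79003 + 416464) = -358613/495467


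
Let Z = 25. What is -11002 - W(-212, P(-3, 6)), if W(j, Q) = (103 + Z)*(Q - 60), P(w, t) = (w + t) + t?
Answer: -4474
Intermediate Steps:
P(w, t) = w + 2*t (P(w, t) = (t + w) + t = w + 2*t)
W(j, Q) = -7680 + 128*Q (W(j, Q) = (103 + 25)*(Q - 60) = 128*(-60 + Q) = -7680 + 128*Q)
-11002 - W(-212, P(-3, 6)) = -11002 - (-7680 + 128*(-3 + 2*6)) = -11002 - (-7680 + 128*(-3 + 12)) = -11002 - (-7680 + 128*9) = -11002 - (-7680 + 1152) = -11002 - 1*(-6528) = -11002 + 6528 = -4474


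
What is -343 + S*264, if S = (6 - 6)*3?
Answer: -343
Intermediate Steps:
S = 0 (S = 0*3 = 0)
-343 + S*264 = -343 + 0*264 = -343 + 0 = -343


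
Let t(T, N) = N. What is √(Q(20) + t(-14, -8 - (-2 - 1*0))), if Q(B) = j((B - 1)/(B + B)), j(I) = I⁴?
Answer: I*√15229679/1600 ≈ 2.4391*I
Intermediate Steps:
Q(B) = (-1 + B)⁴/(16*B⁴) (Q(B) = ((B - 1)/(B + B))⁴ = ((-1 + B)/((2*B)))⁴ = ((-1 + B)*(1/(2*B)))⁴ = ((-1 + B)/(2*B))⁴ = (-1 + B)⁴/(16*B⁴))
√(Q(20) + t(-14, -8 - (-2 - 1*0))) = √((1/16)*(-1 + 20)⁴/20⁴ + (-8 - (-2 - 1*0))) = √((1/16)*(1/160000)*19⁴ + (-8 - (-2 + 0))) = √((1/16)*(1/160000)*130321 + (-8 - 1*(-2))) = √(130321/2560000 + (-8 + 2)) = √(130321/2560000 - 6) = √(-15229679/2560000) = I*√15229679/1600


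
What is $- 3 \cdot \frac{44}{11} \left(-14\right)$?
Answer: $168$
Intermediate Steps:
$- 3 \cdot \frac{44}{11} \left(-14\right) = - 3 \cdot 44 \cdot \frac{1}{11} \left(-14\right) = \left(-3\right) 4 \left(-14\right) = \left(-12\right) \left(-14\right) = 168$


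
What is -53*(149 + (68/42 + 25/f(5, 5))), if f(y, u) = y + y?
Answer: -340843/42 ≈ -8115.3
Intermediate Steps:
f(y, u) = 2*y
-53*(149 + (68/42 + 25/f(5, 5))) = -53*(149 + (68/42 + 25/((2*5)))) = -53*(149 + (68*(1/42) + 25/10)) = -53*(149 + (34/21 + 25*(⅒))) = -53*(149 + (34/21 + 5/2)) = -53*(149 + 173/42) = -53*6431/42 = -340843/42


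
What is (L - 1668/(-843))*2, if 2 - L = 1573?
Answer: -881790/281 ≈ -3138.0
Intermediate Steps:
L = -1571 (L = 2 - 1*1573 = 2 - 1573 = -1571)
(L - 1668/(-843))*2 = (-1571 - 1668/(-843))*2 = (-1571 - 1668*(-1/843))*2 = (-1571 + 556/281)*2 = -440895/281*2 = -881790/281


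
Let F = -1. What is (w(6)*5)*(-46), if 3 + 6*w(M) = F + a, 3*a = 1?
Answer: 1265/9 ≈ 140.56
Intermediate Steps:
a = ⅓ (a = (⅓)*1 = ⅓ ≈ 0.33333)
w(M) = -11/18 (w(M) = -½ + (-1 + ⅓)/6 = -½ + (⅙)*(-⅔) = -½ - ⅑ = -11/18)
(w(6)*5)*(-46) = -11/18*5*(-46) = -55/18*(-46) = 1265/9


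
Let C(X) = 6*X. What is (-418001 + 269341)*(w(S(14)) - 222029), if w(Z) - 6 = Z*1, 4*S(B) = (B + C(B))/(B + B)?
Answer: 66011618205/2 ≈ 3.3006e+10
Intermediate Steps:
S(B) = 7/8 (S(B) = ((B + 6*B)/(B + B))/4 = ((7*B)/((2*B)))/4 = ((7*B)*(1/(2*B)))/4 = (¼)*(7/2) = 7/8)
w(Z) = 6 + Z (w(Z) = 6 + Z*1 = 6 + Z)
(-418001 + 269341)*(w(S(14)) - 222029) = (-418001 + 269341)*((6 + 7/8) - 222029) = -148660*(55/8 - 222029) = -148660*(-1776177/8) = 66011618205/2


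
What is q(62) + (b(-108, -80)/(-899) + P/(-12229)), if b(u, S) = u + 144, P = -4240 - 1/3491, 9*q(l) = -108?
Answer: -448785280677/38379603661 ≈ -11.693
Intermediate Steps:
q(l) = -12 (q(l) = (⅑)*(-108) = -12)
P = -14801841/3491 (P = -4240 - 1*1/3491 = -4240 - 1/3491 = -14801841/3491 ≈ -4240.0)
b(u, S) = 144 + u
q(62) + (b(-108, -80)/(-899) + P/(-12229)) = -12 + ((144 - 108)/(-899) - 14801841/3491/(-12229)) = -12 + (36*(-1/899) - 14801841/3491*(-1/12229)) = -12 + (-36/899 + 14801841/42691439) = -12 + 11769963255/38379603661 = -448785280677/38379603661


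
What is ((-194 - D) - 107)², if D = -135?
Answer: 27556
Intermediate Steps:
((-194 - D) - 107)² = ((-194 - 1*(-135)) - 107)² = ((-194 + 135) - 107)² = (-59 - 107)² = (-166)² = 27556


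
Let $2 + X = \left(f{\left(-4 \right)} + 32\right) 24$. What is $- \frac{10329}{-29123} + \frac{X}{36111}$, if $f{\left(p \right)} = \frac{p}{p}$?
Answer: $\frac{395997689}{1051660653} \approx 0.37654$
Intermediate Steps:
$f{\left(p \right)} = 1$
$X = 790$ ($X = -2 + \left(1 + 32\right) 24 = -2 + 33 \cdot 24 = -2 + 792 = 790$)
$- \frac{10329}{-29123} + \frac{X}{36111} = - \frac{10329}{-29123} + \frac{790}{36111} = \left(-10329\right) \left(- \frac{1}{29123}\right) + 790 \cdot \frac{1}{36111} = \frac{10329}{29123} + \frac{790}{36111} = \frac{395997689}{1051660653}$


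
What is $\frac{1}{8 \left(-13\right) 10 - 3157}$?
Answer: $- \frac{1}{4197} \approx -0.00023827$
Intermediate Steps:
$\frac{1}{8 \left(-13\right) 10 - 3157} = \frac{1}{\left(-104\right) 10 - 3157} = \frac{1}{-1040 - 3157} = \frac{1}{-4197} = - \frac{1}{4197}$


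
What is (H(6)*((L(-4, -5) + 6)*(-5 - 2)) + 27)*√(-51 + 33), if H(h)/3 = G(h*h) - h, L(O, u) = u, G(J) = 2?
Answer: 333*I*√2 ≈ 470.93*I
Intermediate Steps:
H(h) = 6 - 3*h (H(h) = 3*(2 - h) = 6 - 3*h)
(H(6)*((L(-4, -5) + 6)*(-5 - 2)) + 27)*√(-51 + 33) = ((6 - 3*6)*((-5 + 6)*(-5 - 2)) + 27)*√(-51 + 33) = ((6 - 18)*(1*(-7)) + 27)*√(-18) = (-12*(-7) + 27)*(3*I*√2) = (84 + 27)*(3*I*√2) = 111*(3*I*√2) = 333*I*√2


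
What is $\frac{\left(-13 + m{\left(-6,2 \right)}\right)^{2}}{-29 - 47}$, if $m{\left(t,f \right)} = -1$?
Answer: $- \frac{49}{19} \approx -2.5789$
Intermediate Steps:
$\frac{\left(-13 + m{\left(-6,2 \right)}\right)^{2}}{-29 - 47} = \frac{\left(-13 - 1\right)^{2}}{-29 - 47} = \frac{\left(-14\right)^{2}}{-76} = \left(- \frac{1}{76}\right) 196 = - \frac{49}{19}$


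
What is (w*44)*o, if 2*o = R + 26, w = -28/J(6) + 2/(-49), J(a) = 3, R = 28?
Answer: -545688/49 ≈ -11136.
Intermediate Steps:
w = -1378/147 (w = -28/3 + 2/(-49) = -28*⅓ + 2*(-1/49) = -28/3 - 2/49 = -1378/147 ≈ -9.3741)
o = 27 (o = (28 + 26)/2 = (½)*54 = 27)
(w*44)*o = -1378/147*44*27 = -60632/147*27 = -545688/49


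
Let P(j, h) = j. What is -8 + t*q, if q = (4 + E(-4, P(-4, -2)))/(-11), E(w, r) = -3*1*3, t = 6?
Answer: -58/11 ≈ -5.2727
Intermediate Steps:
E(w, r) = -9 (E(w, r) = -3*3 = -9)
q = 5/11 (q = (4 - 9)/(-11) = -5*(-1/11) = 5/11 ≈ 0.45455)
-8 + t*q = -8 + 6*(5/11) = -8 + 30/11 = -58/11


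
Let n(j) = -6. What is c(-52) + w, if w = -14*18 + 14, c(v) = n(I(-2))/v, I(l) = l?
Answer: -6185/26 ≈ -237.88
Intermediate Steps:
c(v) = -6/v
w = -238 (w = -252 + 14 = -238)
c(-52) + w = -6/(-52) - 238 = -6*(-1/52) - 238 = 3/26 - 238 = -6185/26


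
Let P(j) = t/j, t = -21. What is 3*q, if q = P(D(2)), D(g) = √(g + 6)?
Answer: -63*√2/4 ≈ -22.274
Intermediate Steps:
D(g) = √(6 + g)
P(j) = -21/j
q = -21*√2/4 (q = -21/√(6 + 2) = -21*√2/4 ≈ -7.4246)
3*q = 3*(-21*√2/4) = -63*√2/4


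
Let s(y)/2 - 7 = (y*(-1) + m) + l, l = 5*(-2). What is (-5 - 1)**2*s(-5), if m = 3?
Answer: 360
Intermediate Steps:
l = -10
s(y) = -2*y (s(y) = 14 + 2*((y*(-1) + 3) - 10) = 14 + 2*((-y + 3) - 10) = 14 + 2*((3 - y) - 10) = 14 + 2*(-7 - y) = 14 + (-14 - 2*y) = -2*y)
(-5 - 1)**2*s(-5) = (-5 - 1)**2*(-2*(-5)) = (-6)**2*10 = 36*10 = 360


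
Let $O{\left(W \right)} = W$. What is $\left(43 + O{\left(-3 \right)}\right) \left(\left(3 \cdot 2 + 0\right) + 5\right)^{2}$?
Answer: $4840$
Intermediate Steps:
$\left(43 + O{\left(-3 \right)}\right) \left(\left(3 \cdot 2 + 0\right) + 5\right)^{2} = \left(43 - 3\right) \left(\left(3 \cdot 2 + 0\right) + 5\right)^{2} = 40 \left(\left(6 + 0\right) + 5\right)^{2} = 40 \left(6 + 5\right)^{2} = 40 \cdot 11^{2} = 40 \cdot 121 = 4840$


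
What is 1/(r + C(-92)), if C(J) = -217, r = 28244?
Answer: 1/28027 ≈ 3.5680e-5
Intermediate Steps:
1/(r + C(-92)) = 1/(28244 - 217) = 1/28027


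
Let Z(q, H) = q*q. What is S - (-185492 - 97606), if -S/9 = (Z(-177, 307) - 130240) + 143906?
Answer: -121857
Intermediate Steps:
Z(q, H) = q**2
S = -404955 (S = -9*(((-177)**2 - 130240) + 143906) = -9*((31329 - 130240) + 143906) = -9*(-98911 + 143906) = -9*44995 = -404955)
S - (-185492 - 97606) = -404955 - (-185492 - 97606) = -404955 - 1*(-283098) = -404955 + 283098 = -121857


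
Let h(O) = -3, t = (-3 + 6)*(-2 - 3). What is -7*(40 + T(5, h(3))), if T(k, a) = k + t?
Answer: -210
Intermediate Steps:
t = -15 (t = 3*(-5) = -15)
T(k, a) = -15 + k (T(k, a) = k - 15 = -15 + k)
-7*(40 + T(5, h(3))) = -7*(40 + (-15 + 5)) = -7*(40 - 10) = -7*30 = -210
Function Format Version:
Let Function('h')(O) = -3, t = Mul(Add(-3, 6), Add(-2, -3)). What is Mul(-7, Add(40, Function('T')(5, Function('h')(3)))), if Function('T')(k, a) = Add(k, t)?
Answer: -210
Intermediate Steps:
t = -15 (t = Mul(3, -5) = -15)
Function('T')(k, a) = Add(-15, k) (Function('T')(k, a) = Add(k, -15) = Add(-15, k))
Mul(-7, Add(40, Function('T')(5, Function('h')(3)))) = Mul(-7, Add(40, Add(-15, 5))) = Mul(-7, Add(40, -10)) = Mul(-7, 30) = -210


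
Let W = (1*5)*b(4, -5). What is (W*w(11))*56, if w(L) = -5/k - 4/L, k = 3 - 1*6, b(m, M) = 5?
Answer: 60200/33 ≈ 1824.2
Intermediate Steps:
k = -3 (k = 3 - 6 = -3)
W = 25 (W = (1*5)*5 = 5*5 = 25)
w(L) = 5/3 - 4/L (w(L) = -5/(-3) - 4/L = -5*(-1/3) - 4/L = 5/3 - 4/L)
(W*w(11))*56 = (25*(5/3 - 4/11))*56 = (25*(43/33))*56 = (1075/33)*56 = 60200/33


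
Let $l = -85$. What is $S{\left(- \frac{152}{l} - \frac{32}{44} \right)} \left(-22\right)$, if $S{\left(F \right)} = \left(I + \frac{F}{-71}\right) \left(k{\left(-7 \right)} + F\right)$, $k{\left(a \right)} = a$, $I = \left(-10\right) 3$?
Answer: $- \frac{22129171452}{5642725} \approx -3921.7$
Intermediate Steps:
$I = -30$
$S{\left(F \right)} = \left(-30 - \frac{F}{71}\right) \left(-7 + F\right)$ ($S{\left(F \right)} = \left(-30 + \frac{F}{-71}\right) \left(-7 + F\right) = \left(-30 + F \left(- \frac{1}{71}\right)\right) \left(-7 + F\right) = \left(-30 - \frac{F}{71}\right) \left(-7 + F\right)$)
$S{\left(- \frac{152}{l} - \frac{32}{44} \right)} \left(-22\right) = \left(210 - \frac{2123 \left(- \frac{152}{-85} - \frac{32}{44}\right)}{71} - \frac{\left(- \frac{152}{-85} - \frac{32}{44}\right)^{2}}{71}\right) \left(-22\right) = \left(210 - \frac{2123 \left(\left(-152\right) \left(- \frac{1}{85}\right) - \frac{8}{11}\right)}{71} - \frac{\left(\left(-152\right) \left(- \frac{1}{85}\right) - \frac{8}{11}\right)^{2}}{71}\right) \left(-22\right) = \left(210 - \frac{2123 \left(\frac{152}{85} - \frac{8}{11}\right)}{71} - \frac{\left(\frac{152}{85} - \frac{8}{11}\right)^{2}}{71}\right) \left(-22\right) = \left(210 - \frac{191456}{6035} - \frac{\left(\frac{992}{935}\right)^{2}}{71}\right) \left(-22\right) = \left(210 - \frac{191456}{6035} - \frac{984064}{62069975}\right) \left(-22\right) = \frac{11064585726}{62069975} \left(-22\right) = - \frac{22129171452}{5642725}$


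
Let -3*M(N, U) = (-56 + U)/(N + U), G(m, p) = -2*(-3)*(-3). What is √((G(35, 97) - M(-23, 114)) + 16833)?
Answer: √1253220969/273 ≈ 129.67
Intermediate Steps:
G(m, p) = -18 (G(m, p) = 6*(-3) = -18)
M(N, U) = -(-56 + U)/(3*(N + U))
√((G(35, 97) - M(-23, 114)) + 16833) = √((-18 - (56 - 1*114)/(3*(-23 + 114))) + 16833) = √((-18 - (56 - 114)/(3*91)) + 16833) = √((-18 - (-58)/(3*91)) + 16833) = √((-18 - 1*(-58/273)) + 16833) = √((-18 + 58/273) + 16833) = √(-4856/273 + 16833) = √(4590553/273) = √1253220969/273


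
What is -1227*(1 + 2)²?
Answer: -11043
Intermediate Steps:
-1227*(1 + 2)² = -1227*3² = -1227*9 = -11043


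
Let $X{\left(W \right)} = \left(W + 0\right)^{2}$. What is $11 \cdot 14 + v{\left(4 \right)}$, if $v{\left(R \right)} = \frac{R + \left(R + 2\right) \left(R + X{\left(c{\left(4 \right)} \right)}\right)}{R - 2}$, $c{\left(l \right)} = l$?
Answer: $216$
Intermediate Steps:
$X{\left(W \right)} = W^{2}$
$v{\left(R \right)} = \frac{R + \left(2 + R\right) \left(16 + R\right)}{-2 + R}$ ($v{\left(R \right)} = \frac{R + \left(R + 2\right) \left(R + 4^{2}\right)}{R - 2} = \frac{R + \left(2 + R\right) \left(R + 16\right)}{-2 + R} = \frac{R + \left(2 + R\right) \left(16 + R\right)}{-2 + R}$)
$11 \cdot 14 + v{\left(4 \right)} = 11 \cdot 14 + \frac{32 + 4^{2} + 19 \cdot 4}{-2 + 4} = 154 + \frac{32 + 16 + 76}{2} = 154 + \frac{1}{2} \cdot 124 = 154 + 62 = 216$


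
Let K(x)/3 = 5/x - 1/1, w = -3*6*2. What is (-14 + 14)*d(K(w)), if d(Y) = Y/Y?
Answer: 0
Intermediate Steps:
w = -36 (w = -18*2 = -36)
K(x) = -3 + 15/x (K(x) = 3*(5/x - 1/1) = 3*(5/x - 1*1) = 3*(5/x - 1) = 3*(-1 + 5/x) = -3 + 15/x)
d(Y) = 1
(-14 + 14)*d(K(w)) = (-14 + 14)*1 = 0*1 = 0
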